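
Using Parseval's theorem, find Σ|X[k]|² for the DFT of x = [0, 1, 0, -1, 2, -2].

Parseval: Σ|x[n]|² = (1/N)Σ|X[k]|², so Σ|X[k]|² = N·Σ|x[n]|² = 6·10.0000

Σ|X[k]|² = N·Σ|x[n]|² = 6·10.0000 = 60.0000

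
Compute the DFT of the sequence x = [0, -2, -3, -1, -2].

X[k] = Σ(n=0 to 4) x[n] · ω_5^(nk)
where ω_5 = e^(-2πi/5)

Computing each X[k]:
X[0] = -8
X[1] = 2.0000+1.1756i
X[2] = 2.0000-1.9021i
X[3] = 2.0000+1.9021i
X[4] = 2.0000-1.1756i

X = [-8, 2.0000+1.1756i, 2.0000-1.9021i, 2.0000+1.9021i, 2.0000-1.1756i]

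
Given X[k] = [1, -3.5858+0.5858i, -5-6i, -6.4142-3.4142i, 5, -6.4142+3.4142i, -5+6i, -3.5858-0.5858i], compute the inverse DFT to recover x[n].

x[n] = (1/8) Σ(k=0 to 7) X[k] · e^(2πikn/8)

Computing each x[n]:
x[0] = -3
x[1] = 2
x[2] = 1
x[3] = -2
x[4] = 2
x[5] = 0
x[6] = 3
x[7] = -2

x = [-3, 2, 1, -2, 2, 0, 3, -2]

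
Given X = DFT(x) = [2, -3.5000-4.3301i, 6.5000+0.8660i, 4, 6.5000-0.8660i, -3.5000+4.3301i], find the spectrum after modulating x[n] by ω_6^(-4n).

Modulation property: DFT(ω_6^(-4n)·x[n]) = X[(k-4) mod 6], so circularly shift X by 4 positions.

X[k-4] = [6.5000+0.8660i, 4, 6.5000-0.8660i, -3.5000+4.3301i, 2, -3.5000-4.3301i]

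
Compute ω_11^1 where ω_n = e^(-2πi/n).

ω_11^1 = e^(-2πi·1/11)
= cos(-2π·1/11) + i·sin(-2π·1/11)
= cos(-2π/11) + i·sin(-2π/11)

ω_11^1 = cos(-2π/11) + i·sin(-2π/11) = 0.8413-0.5406i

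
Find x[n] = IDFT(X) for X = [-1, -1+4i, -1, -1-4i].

x[n] = (1/4) Σ(k=0 to 3) X[k] · e^(2πikn/4)

Computing each x[n]:
x[0] = -1
x[1] = -2
x[2] = 0
x[3] = 2

x = [-1, -2, 0, 2]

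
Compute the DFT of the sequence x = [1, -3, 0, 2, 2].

X[k] = Σ(n=0 to 4) x[n] · ω_5^(nk)
where ω_5 = e^(-2πi/5)

Computing each X[k]:
X[0] = 2
X[1] = -0.9271+5.9309i
X[2] = 2.4271+1.0368i
X[3] = 2.4271-1.0368i
X[4] = -0.9271-5.9309i

X = [2, -0.9271+5.9309i, 2.4271+1.0368i, 2.4271-1.0368i, -0.9271-5.9309i]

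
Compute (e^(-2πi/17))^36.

Since ω_17^17 = 1, powers reduce modulo 17.
36 mod 17 = 2
So ω_17^36 = ω_17^2 = e^(-2πi·2/17)

ω_17^36 = ω_17^2 = 0.7390-0.6737i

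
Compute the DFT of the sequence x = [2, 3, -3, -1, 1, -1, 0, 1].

X[k] = Σ(n=0 to 7) x[n] · ω_8^(nk)
where ω_8 = e^(-2πi/8)

Computing each X[k]:
X[0] = 2
X[1] = 5.2426+1.5858i
X[2] = 6-2i
X[3] = -3.2426-4.4142i
X[4] = -2
X[5] = -3.2426+4.4142i
X[6] = 6+2i
X[7] = 5.2426-1.5858i

X = [2, 5.2426+1.5858i, 6-2i, -3.2426-4.4142i, -2, -3.2426+4.4142i, 6+2i, 5.2426-1.5858i]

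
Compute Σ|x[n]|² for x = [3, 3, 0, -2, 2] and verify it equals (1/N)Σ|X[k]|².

Time domain:
Σ|x[n]|² = |3|² + |3|² + |0|² + |-2|² + |2|² = 26.0000

Frequency domain:
(1/5)Σ|X[k]|² = (1/5)(|6|² + |6.1631-2.1266i|² + |-1.6631+1.3143i|² + |-1.6631-1.3143i|² + |6.1631+2.1266i|²) = (1/5)·130.0000 = 26.0000

Both sides agree, confirming Parseval's theorem.

Σ|x[n]|² = (1/N)Σ|X[k]|² = 26.0000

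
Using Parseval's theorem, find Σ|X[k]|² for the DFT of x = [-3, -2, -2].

Parseval: Σ|x[n]|² = (1/N)Σ|X[k]|², so Σ|X[k]|² = N·Σ|x[n]|² = 3·17.0000

Σ|X[k]|² = N·Σ|x[n]|² = 3·17.0000 = 51.0000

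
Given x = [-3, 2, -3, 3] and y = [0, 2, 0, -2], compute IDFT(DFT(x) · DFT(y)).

(x ⊛ y)[n] = Σ(m=0 to 3) x[m] · y[(n-m) mod 4]

Computing each output sample:
(x ⊛ y)[0] = 2
(x ⊛ y)[1] = 0
(x ⊛ y)[2] = -2
(x ⊛ y)[3] = 0

x ⊛ y = [2, 0, -2, 0]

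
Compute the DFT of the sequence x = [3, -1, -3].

X[k] = Σ(n=0 to 2) x[n] · ω_3^(nk)
where ω_3 = e^(-2πi/3)

Computing each X[k]:
X[0] = -1
X[1] = 5.0000-1.7321i
X[2] = 5.0000+1.7321i

X = [-1, 5.0000-1.7321i, 5.0000+1.7321i]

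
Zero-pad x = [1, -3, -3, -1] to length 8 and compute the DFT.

Original 4-point DFT: [-6, 4+2i, 2, 4-2i]
Zero-padded 8-point DFT provides frequency interpolation.

DFT_8([x, 0, ...]) = [-6, -0.4142+5.8284i, 4+2i, 2.4142-0.1716i, 2, 2.4142+0.1716i, 4-2i, -0.4142-5.8284i]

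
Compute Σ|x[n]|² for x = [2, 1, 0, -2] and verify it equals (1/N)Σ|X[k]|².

Time domain:
Σ|x[n]|² = |2|² + |1|² + |0|² + |-2|² = 9.0000

Frequency domain:
(1/4)Σ|X[k]|² = (1/4)(|1|² + |2-3i|² + |3|² + |2+3i|²) = (1/4)·36.0000 = 9.0000

Both sides agree, confirming Parseval's theorem.

Σ|x[n]|² = (1/N)Σ|X[k]|² = 9.0000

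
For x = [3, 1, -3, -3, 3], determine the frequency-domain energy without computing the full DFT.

Parseval: Σ|x[n]|² = (1/N)Σ|X[k]|², so Σ|X[k]|² = N·Σ|x[n]|² = 5·37.0000

Σ|X[k]|² = N·Σ|x[n]|² = 5·37.0000 = 185.0000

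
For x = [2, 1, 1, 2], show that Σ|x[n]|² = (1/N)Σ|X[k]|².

Time domain:
Σ|x[n]|² = |2|² + |1|² + |1|² + |2|² = 10.0000

Frequency domain:
(1/4)Σ|X[k]|² = (1/4)(|6|² + |1+1i|² + |0|² + |1-1i|²) = (1/4)·40.0000 = 10.0000

Both sides agree, confirming Parseval's theorem.

Σ|x[n]|² = (1/N)Σ|X[k]|² = 10.0000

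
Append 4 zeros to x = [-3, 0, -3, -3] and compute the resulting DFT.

Original 4-point DFT: [-9, -3i, -3, 3i]
Zero-padded 8-point DFT provides frequency interpolation.

DFT_8([x, 0, ...]) = [-9, -0.8787+5.1213i, -3i, -5.1213-0.8787i, -3, -5.1213+0.8787i, 3i, -0.8787-5.1213i]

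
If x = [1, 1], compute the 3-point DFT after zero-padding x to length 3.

Original 2-point DFT: [2, 0]
Zero-padded 3-point DFT provides frequency interpolation.

DFT_3([x, 0, ...]) = [2, 0.5000-0.8660i, 0.5000+0.8660i]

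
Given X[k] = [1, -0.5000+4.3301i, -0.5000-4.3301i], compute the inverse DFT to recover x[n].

x[n] = (1/3) Σ(k=0 to 2) X[k] · e^(2πikn/3)

Computing each x[n]:
x[0] = 0
x[1] = -2
x[2] = 3

x = [0, -2, 3]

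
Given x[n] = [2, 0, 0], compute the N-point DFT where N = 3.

X[k] = Σ(n=0 to 2) x[n] · ω_3^(nk)
where ω_3 = e^(-2πi/3)

Computing each X[k]:
X[0] = 2
X[1] = 2
X[2] = 2

X = [2, 2, 2]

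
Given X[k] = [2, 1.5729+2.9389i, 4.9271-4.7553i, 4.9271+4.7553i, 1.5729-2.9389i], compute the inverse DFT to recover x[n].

x[n] = (1/5) Σ(k=0 to 4) X[k] · e^(2πikn/5)

Computing each x[n]:
x[0] = 3
x[1] = -1
x[2] = -2
x[3] = 3
x[4] = -1

x = [3, -1, -2, 3, -1]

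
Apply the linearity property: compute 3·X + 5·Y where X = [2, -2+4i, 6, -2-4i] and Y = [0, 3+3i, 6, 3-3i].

By linearity: DFT(3x + 5y) = 3·DFT(x) + 5·DFT(y)
= 3·[2, -2+4i, 6, -2-4i] + 5·[0, 3+3i, 6, 3-3i]

Computing element-wise:
Z[0] = 3·(2) + 5·(0) = 6
Z[1] = 3·(-2+4i) + 5·(3+3i) = 9+27i
Z[2] = 3·(6) + 5·(6) = 48
Z[3] = 3·(-2-4i) + 5·(3-3i) = 9-27i

DFT(3x + 5y) = 3·X + 5·Y = [6, 9+27i, 48, 9-27i]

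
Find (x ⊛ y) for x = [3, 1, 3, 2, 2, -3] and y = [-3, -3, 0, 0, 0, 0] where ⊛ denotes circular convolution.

(x ⊛ y)[n] = Σ(m=0 to 5) x[m] · y[(n-m) mod 6]

Computing each output sample:
(x ⊛ y)[0] = 0
(x ⊛ y)[1] = -12
(x ⊛ y)[2] = -12
(x ⊛ y)[3] = -15
(x ⊛ y)[4] = -12
(x ⊛ y)[5] = 3

x ⊛ y = [0, -12, -12, -15, -12, 3]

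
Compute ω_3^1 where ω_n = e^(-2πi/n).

ω_3^1 = e^(-2πi·1/3)
= cos(-2π·1/3) + i·sin(-2π·1/3)
= cos(-2π/3) + i·sin(-2π/3)

ω_3^1 = cos(-2π/3) + i·sin(-2π/3) = -0.5000-0.8660i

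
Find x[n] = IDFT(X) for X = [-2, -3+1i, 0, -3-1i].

x[n] = (1/4) Σ(k=0 to 3) X[k] · e^(2πikn/4)

Computing each x[n]:
x[0] = -2
x[1] = -1
x[2] = 1
x[3] = 0

x = [-2, -1, 1, 0]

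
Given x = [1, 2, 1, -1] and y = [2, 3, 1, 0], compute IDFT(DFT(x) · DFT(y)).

(x ⊛ y)[n] = Σ(m=0 to 3) x[m] · y[(n-m) mod 4]

Computing each output sample:
(x ⊛ y)[0] = 0
(x ⊛ y)[1] = 6
(x ⊛ y)[2] = 9
(x ⊛ y)[3] = 3

x ⊛ y = [0, 6, 9, 3]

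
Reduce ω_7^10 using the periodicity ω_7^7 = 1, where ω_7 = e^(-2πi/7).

Since ω_7^7 = 1, powers reduce modulo 7.
10 mod 7 = 3
So ω_7^10 = ω_7^3 = e^(-2πi·3/7)

ω_7^10 = ω_7^3 = -0.9010-0.4339i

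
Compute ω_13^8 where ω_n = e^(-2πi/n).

ω_13^8 = e^(-2πi·8/13)
= cos(-2π·8/13) + i·sin(-2π·8/13)
= cos(-16π/13) + i·sin(-16π/13)

ω_13^8 = cos(-16π/13) + i·sin(-16π/13) = -0.7485+0.6631i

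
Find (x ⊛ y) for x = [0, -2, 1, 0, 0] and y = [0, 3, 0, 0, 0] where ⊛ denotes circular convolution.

(x ⊛ y)[n] = Σ(m=0 to 4) x[m] · y[(n-m) mod 5]

Computing each output sample:
(x ⊛ y)[0] = 0
(x ⊛ y)[1] = 0
(x ⊛ y)[2] = -6
(x ⊛ y)[3] = 3
(x ⊛ y)[4] = 0

x ⊛ y = [0, 0, -6, 3, 0]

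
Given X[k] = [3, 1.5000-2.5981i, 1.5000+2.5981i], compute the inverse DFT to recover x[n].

x[n] = (1/3) Σ(k=0 to 2) X[k] · e^(2πikn/3)

Computing each x[n]:
x[0] = 2
x[1] = 2
x[2] = -1

x = [2, 2, -1]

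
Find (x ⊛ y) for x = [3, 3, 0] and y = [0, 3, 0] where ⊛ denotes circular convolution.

(x ⊛ y)[n] = Σ(m=0 to 2) x[m] · y[(n-m) mod 3]

Computing each output sample:
(x ⊛ y)[0] = 0
(x ⊛ y)[1] = 9
(x ⊛ y)[2] = 9

x ⊛ y = [0, 9, 9]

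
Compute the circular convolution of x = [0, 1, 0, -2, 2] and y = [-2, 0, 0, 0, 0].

(x ⊛ y)[n] = Σ(m=0 to 4) x[m] · y[(n-m) mod 5]

Computing each output sample:
(x ⊛ y)[0] = 0
(x ⊛ y)[1] = -2
(x ⊛ y)[2] = 0
(x ⊛ y)[3] = 4
(x ⊛ y)[4] = -4

x ⊛ y = [0, -2, 0, 4, -4]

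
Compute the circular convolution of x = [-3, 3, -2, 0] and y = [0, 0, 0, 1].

(x ⊛ y)[n] = Σ(m=0 to 3) x[m] · y[(n-m) mod 4]

Computing each output sample:
(x ⊛ y)[0] = 3
(x ⊛ y)[1] = -2
(x ⊛ y)[2] = 0
(x ⊛ y)[3] = -3

x ⊛ y = [3, -2, 0, -3]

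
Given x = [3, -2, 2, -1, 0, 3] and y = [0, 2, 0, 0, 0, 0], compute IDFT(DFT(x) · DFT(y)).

(x ⊛ y)[n] = Σ(m=0 to 5) x[m] · y[(n-m) mod 6]

Computing each output sample:
(x ⊛ y)[0] = 6
(x ⊛ y)[1] = 6
(x ⊛ y)[2] = -4
(x ⊛ y)[3] = 4
(x ⊛ y)[4] = -2
(x ⊛ y)[5] = 0

x ⊛ y = [6, 6, -4, 4, -2, 0]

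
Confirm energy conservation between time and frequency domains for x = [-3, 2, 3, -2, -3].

Time domain:
Σ|x[n]|² = |-3|² + |2|² + |3|² + |-2|² + |-3|² = 35.0000

Frequency domain:
(1/5)Σ|X[k]|² = (1/5)(|-3|² + |-4.1180-7.6942i|² + |-1.8820+1.8164i|² + |-1.8820-1.8164i|² + |-4.1180+7.6942i|²) = (1/5)·175.0000 = 35.0000

Both sides agree, confirming Parseval's theorem.

Σ|x[n]|² = (1/N)Σ|X[k]|² = 35.0000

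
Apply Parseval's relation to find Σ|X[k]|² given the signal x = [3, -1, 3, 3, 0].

Parseval: Σ|x[n]|² = (1/N)Σ|X[k]|², so Σ|X[k]|² = N·Σ|x[n]|² = 5·28.0000

Σ|X[k]|² = N·Σ|x[n]|² = 5·28.0000 = 140.0000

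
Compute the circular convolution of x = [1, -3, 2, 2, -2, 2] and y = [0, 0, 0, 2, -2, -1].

(x ⊛ y)[n] = Σ(m=0 to 5) x[m] · y[(n-m) mod 6]

Computing each output sample:
(x ⊛ y)[0] = 3
(x ⊛ y)[1] = -10
(x ⊛ y)[2] = 6
(x ⊛ y)[3] = 0
(x ⊛ y)[4] = -10
(x ⊛ y)[5] = 9

x ⊛ y = [3, -10, 6, 0, -10, 9]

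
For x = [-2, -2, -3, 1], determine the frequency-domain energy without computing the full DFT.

Parseval: Σ|x[n]|² = (1/N)Σ|X[k]|², so Σ|X[k]|² = N·Σ|x[n]|² = 4·18.0000

Σ|X[k]|² = N·Σ|x[n]|² = 4·18.0000 = 72.0000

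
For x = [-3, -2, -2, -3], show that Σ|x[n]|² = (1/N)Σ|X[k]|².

Time domain:
Σ|x[n]|² = |-3|² + |-2|² + |-2|² + |-3|² = 26.0000

Frequency domain:
(1/4)Σ|X[k]|² = (1/4)(|-10|² + |-1-1i|² + |0|² + |-1+1i|²) = (1/4)·104.0000 = 26.0000

Both sides agree, confirming Parseval's theorem.

Σ|x[n]|² = (1/N)Σ|X[k]|² = 26.0000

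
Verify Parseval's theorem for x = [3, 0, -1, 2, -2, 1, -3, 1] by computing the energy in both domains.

Time domain:
Σ|x[n]|² = |3|² + |0|² + |-1|² + |2|² + |-2|² + |1|² + |-3|² + |1|² = 29.0000

Frequency domain:
(1/8)Σ|X[k]|² = (1/8)(|1|² + |3.5858-2.0000i|² + |5+2i|² + |6.4142+2.0000i|² + |-7|² + |6.4142-2.0000i|² + |5-2i|² + |3.5858+2.0000i|²) = (1/8)·232.0000 = 29.0000

Both sides agree, confirming Parseval's theorem.

Σ|x[n]|² = (1/N)Σ|X[k]|² = 29.0000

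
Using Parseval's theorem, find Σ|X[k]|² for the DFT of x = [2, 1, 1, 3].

Parseval: Σ|x[n]|² = (1/N)Σ|X[k]|², so Σ|X[k]|² = N·Σ|x[n]|² = 4·15.0000

Σ|X[k]|² = N·Σ|x[n]|² = 4·15.0000 = 60.0000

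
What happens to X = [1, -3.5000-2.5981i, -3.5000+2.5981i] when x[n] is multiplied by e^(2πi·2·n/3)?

Modulation property: DFT(ω_3^(-2n)·x[n]) = X[(k-2) mod 3], so circularly shift X by 2 positions.

X[k-2] = [-3.5000-2.5981i, -3.5000+2.5981i, 1]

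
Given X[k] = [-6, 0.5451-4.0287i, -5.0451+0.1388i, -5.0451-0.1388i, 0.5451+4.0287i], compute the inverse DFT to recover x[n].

x[n] = (1/5) Σ(k=0 to 4) X[k] · e^(2πikn/5)

Computing each x[n]:
x[0] = -3
x[1] = 2
x[2] = -1
x[3] = -3
x[4] = -1

x = [-3, 2, -1, -3, -1]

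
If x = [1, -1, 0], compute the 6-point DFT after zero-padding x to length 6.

Original 3-point DFT: [0, 1.5000+0.8660i, 1.5000-0.8660i]
Zero-padded 6-point DFT provides frequency interpolation.

DFT_6([x, 0, ...]) = [0, 0.5000+0.8660i, 1.5000+0.8660i, 2, 1.5000-0.8660i, 0.5000-0.8660i]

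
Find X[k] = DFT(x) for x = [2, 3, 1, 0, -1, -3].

X[k] = Σ(n=0 to 5) x[n] · ω_6^(nk)
where ω_6 = e^(-2πi/6)

Computing each X[k]:
X[0] = 2
X[1] = 2.0000-6.9282i
X[2] = 2.0000-3.4641i
X[3] = 2
X[4] = 2.0000+3.4641i
X[5] = 2.0000+6.9282i

X = [2, 2.0000-6.9282i, 2.0000-3.4641i, 2, 2.0000+3.4641i, 2.0000+6.9282i]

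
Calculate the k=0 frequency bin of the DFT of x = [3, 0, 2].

X[0] = Σ(n=0 to 2) x[n] · ω_3^0 = Σ x[n]
= (3) + (0) + (2)

X[0] = 5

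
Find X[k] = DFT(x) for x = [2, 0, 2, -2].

X[k] = Σ(n=0 to 3) x[n] · ω_4^(nk)
where ω_4 = e^(-2πi/4)

Computing each X[k]:
X[0] = 2
X[1] = -2i
X[2] = 6
X[3] = 2i

X = [2, -2i, 6, 2i]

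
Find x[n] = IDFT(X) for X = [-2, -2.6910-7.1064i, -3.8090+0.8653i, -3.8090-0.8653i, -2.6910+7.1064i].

x[n] = (1/5) Σ(k=0 to 4) X[k] · e^(2πikn/5)

Computing each x[n]:
x[0] = -3
x[1] = 3
x[2] = 2
x[3] = -2
x[4] = -2

x = [-3, 3, 2, -2, -2]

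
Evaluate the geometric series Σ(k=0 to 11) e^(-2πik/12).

Sum of all nth roots of unity equals 0 for n > 1 (geometric series with r ≠ 1).

0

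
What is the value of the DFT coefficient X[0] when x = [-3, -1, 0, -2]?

X[0] = Σ(n=0 to 3) x[n] · ω_4^0 = Σ x[n]
= (-3) + (-1) + (0) + (-2)

X[0] = -6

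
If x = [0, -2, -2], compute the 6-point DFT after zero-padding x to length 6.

Original 3-point DFT: [-4, 2, 2]
Zero-padded 6-point DFT provides frequency interpolation.

DFT_6([x, 0, ...]) = [-4, 3.4641i, 2, 0, 2, -3.4641i]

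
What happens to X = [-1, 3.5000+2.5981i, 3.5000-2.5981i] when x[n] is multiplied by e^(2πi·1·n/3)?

Modulation property: DFT(ω_3^(-1n)·x[n]) = X[(k-1) mod 3], so circularly shift X by 1 positions.

X[k-1] = [3.5000-2.5981i, -1, 3.5000+2.5981i]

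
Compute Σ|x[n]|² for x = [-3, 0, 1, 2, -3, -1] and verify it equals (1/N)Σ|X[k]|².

Time domain:
Σ|x[n]|² = |-3|² + |0|² + |1|² + |2|² + |-3|² + |-1|² = 24.0000

Frequency domain:
(1/6)Σ|X[k]|² = (1/6)(|-4|² + |-4.5000-4.3301i|² + |0.5000+2.5981i|² + |-6|² + |0.5000-2.5981i|² + |-4.5000+4.3301i|²) = (1/6)·144.0000 = 24.0000

Both sides agree, confirming Parseval's theorem.

Σ|x[n]|² = (1/N)Σ|X[k]|² = 24.0000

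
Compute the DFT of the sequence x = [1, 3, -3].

X[k] = Σ(n=0 to 2) x[n] · ω_3^(nk)
where ω_3 = e^(-2πi/3)

Computing each X[k]:
X[0] = 1
X[1] = 1.0000-5.1962i
X[2] = 1.0000+5.1962i

X = [1, 1.0000-5.1962i, 1.0000+5.1962i]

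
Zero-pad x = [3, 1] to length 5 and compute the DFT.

Original 2-point DFT: [4, 2]
Zero-padded 5-point DFT provides frequency interpolation.

DFT_5([x, 0, ...]) = [4, 3.3090-0.9511i, 2.1910-0.5878i, 2.1910+0.5878i, 3.3090+0.9511i]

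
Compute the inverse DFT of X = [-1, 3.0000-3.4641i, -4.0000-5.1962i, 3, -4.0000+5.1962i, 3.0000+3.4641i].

x[n] = (1/6) Σ(k=0 to 5) X[k] · e^(2πikn/6)

Computing each x[n]:
x[0] = 0
x[1] = 3
x[2] = 0
x[3] = -3
x[4] = 1
x[5] = -2

x = [0, 3, 0, -3, 1, -2]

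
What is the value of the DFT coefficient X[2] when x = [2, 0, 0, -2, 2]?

X[2] = Σ(n=0 to 4) x[n] · ω_5^(2n) where ω_5 = e^(-2πi/5)
= (2)·ω_5^0 + (0)·ω_5^2 + (0)·ω_5^4 + (-2)·ω_5^6 + (2)·ω_5^8

X[2] = -0.2361+3.0777i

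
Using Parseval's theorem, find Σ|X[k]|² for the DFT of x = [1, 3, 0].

Parseval: Σ|x[n]|² = (1/N)Σ|X[k]|², so Σ|X[k]|² = N·Σ|x[n]|² = 3·10.0000

Σ|X[k]|² = N·Σ|x[n]|² = 3·10.0000 = 30.0000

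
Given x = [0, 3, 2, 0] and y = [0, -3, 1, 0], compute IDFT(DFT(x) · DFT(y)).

(x ⊛ y)[n] = Σ(m=0 to 3) x[m] · y[(n-m) mod 4]

Computing each output sample:
(x ⊛ y)[0] = 2
(x ⊛ y)[1] = 0
(x ⊛ y)[2] = -9
(x ⊛ y)[3] = -3

x ⊛ y = [2, 0, -9, -3]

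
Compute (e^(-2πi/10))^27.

Since ω_10^10 = 1, powers reduce modulo 10.
27 mod 10 = 7
So ω_10^27 = ω_10^7 = e^(-2πi·7/10)

ω_10^27 = ω_10^7 = -0.3090+0.9511i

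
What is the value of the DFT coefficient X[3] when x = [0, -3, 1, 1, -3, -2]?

X[3] = Σ(n=0 to 5) x[n] · ω_6^(3n) where ω_6 = e^(-2πi/6)
= (0)·ω_6^0 + (-3)·ω_6^3 + (1)·ω_6^6 + (1)·ω_6^9 + (-3)·ω_6^12 + (-2)·ω_6^15

X[3] = 2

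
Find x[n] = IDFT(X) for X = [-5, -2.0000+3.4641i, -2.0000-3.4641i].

x[n] = (1/3) Σ(k=0 to 2) X[k] · e^(2πikn/3)

Computing each x[n]:
x[0] = -3
x[1] = -3
x[2] = 1

x = [-3, -3, 1]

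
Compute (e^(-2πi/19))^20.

Since ω_19^19 = 1, powers reduce modulo 19.
20 mod 19 = 1
So ω_19^20 = ω_19^1 = e^(-2πi·1/19)

ω_19^20 = ω_19^1 = 0.9458-0.3247i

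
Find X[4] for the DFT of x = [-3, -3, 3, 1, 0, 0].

X[4] = Σ(n=0 to 5) x[n] · ω_6^(4n) where ω_6 = e^(-2πi/6)
= (-3)·ω_6^0 + (-3)·ω_6^4 + (3)·ω_6^8 + (1)·ω_6^12 + (0)·ω_6^16 + (0)·ω_6^20

X[4] = -2.0000-5.1962i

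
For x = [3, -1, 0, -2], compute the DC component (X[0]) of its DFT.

X[0] = Σ(n=0 to 3) x[n] · ω_4^0 = Σ x[n]
= (3) + (-1) + (0) + (-2)

X[0] = 0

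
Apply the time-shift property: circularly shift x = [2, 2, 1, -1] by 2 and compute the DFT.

Time shift by 2: X_shifted[k] = ω_4^(2k) · X[k]
Shifted x = [1, -1, 2, 2]

DFT(x[n-2]) = [4, -1+3i, 2, -1-3i]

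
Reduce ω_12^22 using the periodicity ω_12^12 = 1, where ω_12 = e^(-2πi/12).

Since ω_12^12 = 1, powers reduce modulo 12.
22 mod 12 = 10
So ω_12^22 = ω_12^10 = e^(-2πi·10/12)

ω_12^22 = ω_12^10 = 0.5000+0.8660i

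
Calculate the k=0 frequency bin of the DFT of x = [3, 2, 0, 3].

X[0] = Σ(n=0 to 3) x[n] · ω_4^0 = Σ x[n]
= (3) + (2) + (0) + (3)

X[0] = 8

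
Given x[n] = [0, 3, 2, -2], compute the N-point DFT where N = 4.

X[k] = Σ(n=0 to 3) x[n] · ω_4^(nk)
where ω_4 = e^(-2πi/4)

Computing each X[k]:
X[0] = 3
X[1] = -2-5i
X[2] = 1
X[3] = -2+5i

X = [3, -2-5i, 1, -2+5i]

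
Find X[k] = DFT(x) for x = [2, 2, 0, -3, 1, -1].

X[k] = Σ(n=0 to 5) x[n] · ω_6^(nk)
where ω_6 = e^(-2πi/6)

Computing each X[k]:
X[0] = 1
X[1] = 5.0000-1.7321i
X[2] = -2.0000-3.4641i
X[3] = 5
X[4] = -2.0000+3.4641i
X[5] = 5.0000+1.7321i

X = [1, 5.0000-1.7321i, -2.0000-3.4641i, 5, -2.0000+3.4641i, 5.0000+1.7321i]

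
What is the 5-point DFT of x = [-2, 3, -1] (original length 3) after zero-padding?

Original 3-point DFT: [0, -3.0000-3.4641i, -3.0000+3.4641i]
Zero-padded 5-point DFT provides frequency interpolation.

DFT_5([x, 0, ...]) = [0, -0.2639-2.2654i, -4.7361-2.7144i, -4.7361+2.7144i, -0.2639+2.2654i]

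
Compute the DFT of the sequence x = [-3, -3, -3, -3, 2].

X[k] = Σ(n=0 to 4) x[n] · ω_5^(nk)
where ω_5 = e^(-2πi/5)

Computing each X[k]:
X[0] = -10
X[1] = 1.5451+4.7553i
X[2] = -4.0451+2.9389i
X[3] = -4.0451-2.9389i
X[4] = 1.5451-4.7553i

X = [-10, 1.5451+4.7553i, -4.0451+2.9389i, -4.0451-2.9389i, 1.5451-4.7553i]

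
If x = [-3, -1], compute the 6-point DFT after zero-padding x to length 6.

Original 2-point DFT: [-4, -2]
Zero-padded 6-point DFT provides frequency interpolation.

DFT_6([x, 0, ...]) = [-4, -3.5000+0.8660i, -2.5000+0.8660i, -2, -2.5000-0.8660i, -3.5000-0.8660i]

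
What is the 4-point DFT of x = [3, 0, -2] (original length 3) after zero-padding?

Original 3-point DFT: [1, 4.0000-1.7321i, 4.0000+1.7321i]
Zero-padded 4-point DFT provides frequency interpolation.

DFT_4([x, 0, ...]) = [1, 5, 1, 5]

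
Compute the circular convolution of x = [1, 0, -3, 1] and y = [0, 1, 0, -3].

(x ⊛ y)[n] = Σ(m=0 to 3) x[m] · y[(n-m) mod 4]

Computing each output sample:
(x ⊛ y)[0] = 1
(x ⊛ y)[1] = 10
(x ⊛ y)[2] = -3
(x ⊛ y)[3] = -6

x ⊛ y = [1, 10, -3, -6]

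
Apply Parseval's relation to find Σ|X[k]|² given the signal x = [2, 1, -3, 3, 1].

Parseval: Σ|x[n]|² = (1/N)Σ|X[k]|², so Σ|X[k]|² = N·Σ|x[n]|² = 5·24.0000

Σ|X[k]|² = N·Σ|x[n]|² = 5·24.0000 = 120.0000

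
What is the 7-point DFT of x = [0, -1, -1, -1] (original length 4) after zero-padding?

Original 4-point DFT: [-3, 1, 1, 1]
Zero-padded 7-point DFT provides frequency interpolation.

DFT_7([x, 0, ...]) = [-3, 0.5000+2.1906i, 0.5000-0.2408i, 0.5000+0.6270i, 0.5000-0.6270i, 0.5000+0.2408i, 0.5000-2.1906i]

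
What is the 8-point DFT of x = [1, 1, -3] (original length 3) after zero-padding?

Original 3-point DFT: [-1, 2.0000-3.4641i, 2.0000+3.4641i]
Zero-padded 8-point DFT provides frequency interpolation.

DFT_8([x, 0, ...]) = [-1, 1.7071+2.2929i, 4-1i, 0.2929-3.7071i, -3, 0.2929+3.7071i, 4+1i, 1.7071-2.2929i]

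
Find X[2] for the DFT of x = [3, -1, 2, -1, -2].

X[2] = Σ(n=0 to 4) x[n] · ω_5^(2n) where ω_5 = e^(-2πi/5)
= (3)·ω_5^0 + (-1)·ω_5^2 + (2)·ω_5^4 + (-1)·ω_5^6 + (-2)·ω_5^8

X[2] = 5.7361+2.2654i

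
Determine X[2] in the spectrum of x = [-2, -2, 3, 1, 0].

X[2] = Σ(n=0 to 4) x[n] · ω_5^(2n) where ω_5 = e^(-2πi/5)
= (-2)·ω_5^0 + (-2)·ω_5^2 + (3)·ω_5^4 + (1)·ω_5^6 + (0)·ω_5^8

X[2] = 0.8541+3.0777i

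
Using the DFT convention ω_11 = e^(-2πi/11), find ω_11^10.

ω_11^10 = e^(-2πi·10/11)
= cos(-2π·10/11) + i·sin(-2π·10/11)
= cos(-20π/11) + i·sin(-20π/11)

ω_11^10 = cos(-20π/11) + i·sin(-20π/11) = 0.8413+0.5406i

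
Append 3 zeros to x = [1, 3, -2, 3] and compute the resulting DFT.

Original 4-point DFT: [5, 3, -7, 3]
Zero-padded 7-point DFT provides frequency interpolation.

DFT_7([x, 0, ...]) = [5, 0.6126-1.6973i, 4.0048-1.4471i, -3.6174-5.7901i, -3.6174+5.7901i, 4.0048+1.4471i, 0.6126+1.6973i]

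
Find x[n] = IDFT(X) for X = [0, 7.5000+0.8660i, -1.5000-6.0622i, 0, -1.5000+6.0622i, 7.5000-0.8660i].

x[n] = (1/6) Σ(k=0 to 5) X[k] · e^(2πikn/6)

Computing each x[n]:
x[0] = 2
x[1] = 3
x[2] = -3
x[3] = -3
x[4] = 1
x[5] = 0

x = [2, 3, -3, -3, 1, 0]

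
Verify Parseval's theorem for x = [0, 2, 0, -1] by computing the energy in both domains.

Time domain:
Σ|x[n]|² = |0|² + |2|² + |0|² + |-1|² = 5.0000

Frequency domain:
(1/4)Σ|X[k]|² = (1/4)(|1|² + |-3i|² + |-1|² + |3i|²) = (1/4)·20.0000 = 5.0000

Both sides agree, confirming Parseval's theorem.

Σ|x[n]|² = (1/N)Σ|X[k]|² = 5.0000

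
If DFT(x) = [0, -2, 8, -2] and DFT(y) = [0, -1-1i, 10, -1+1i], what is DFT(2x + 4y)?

By linearity: DFT(2x + 4y) = 2·DFT(x) + 4·DFT(y)
= 2·[0, -2, 8, -2] + 4·[0, -1-1i, 10, -1+1i]

Computing element-wise:
Z[0] = 2·(0) + 4·(0) = 0
Z[1] = 2·(-2) + 4·(-1-1i) = -8-4i
Z[2] = 2·(8) + 4·(10) = 56
Z[3] = 2·(-2) + 4·(-1+1i) = -8+4i

DFT(2x + 4y) = 2·X + 4·Y = [0, -8-4i, 56, -8+4i]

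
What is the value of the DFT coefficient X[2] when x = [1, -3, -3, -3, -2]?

X[2] = Σ(n=0 to 4) x[n] · ω_5^(2n) where ω_5 = e^(-2πi/5)
= (1)·ω_5^0 + (-3)·ω_5^2 + (-3)·ω_5^4 + (-3)·ω_5^6 + (-2)·ω_5^8

X[2] = 3.1910+0.5878i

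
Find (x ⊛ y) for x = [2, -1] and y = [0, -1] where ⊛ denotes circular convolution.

(x ⊛ y)[n] = Σ(m=0 to 1) x[m] · y[(n-m) mod 2]

Computing each output sample:
(x ⊛ y)[0] = 1
(x ⊛ y)[1] = -2

x ⊛ y = [1, -2]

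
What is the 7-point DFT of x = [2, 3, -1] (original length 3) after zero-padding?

Original 3-point DFT: [4, 1.0000-3.4641i, 1.0000+3.4641i]
Zero-padded 7-point DFT provides frequency interpolation.

DFT_7([x, 0, ...]) = [4, 4.0930-1.3706i, 2.2334-3.3587i, -1.3264-2.0835i, -1.3264+2.0835i, 2.2334+3.3587i, 4.0930+1.3706i]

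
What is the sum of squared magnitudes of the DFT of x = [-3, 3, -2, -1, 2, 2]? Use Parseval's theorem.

Parseval: Σ|x[n]|² = (1/N)Σ|X[k]|², so Σ|X[k]|² = N·Σ|x[n]|² = 6·31.0000

Σ|X[k]|² = N·Σ|x[n]|² = 6·31.0000 = 186.0000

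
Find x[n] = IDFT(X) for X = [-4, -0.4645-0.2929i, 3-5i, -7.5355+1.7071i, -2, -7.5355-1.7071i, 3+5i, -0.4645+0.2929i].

x[n] = (1/8) Σ(k=0 to 7) X[k] · e^(2πikn/8)

Computing each x[n]:
x[0] = -2
x[1] = 2
x[2] = -1
x[3] = -3
x[4] = 2
x[5] = 0
x[6] = -2
x[7] = 0

x = [-2, 2, -1, -3, 2, 0, -2, 0]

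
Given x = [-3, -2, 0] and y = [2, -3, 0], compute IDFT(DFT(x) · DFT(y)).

(x ⊛ y)[n] = Σ(m=0 to 2) x[m] · y[(n-m) mod 3]

Computing each output sample:
(x ⊛ y)[0] = -6
(x ⊛ y)[1] = 5
(x ⊛ y)[2] = 6

x ⊛ y = [-6, 5, 6]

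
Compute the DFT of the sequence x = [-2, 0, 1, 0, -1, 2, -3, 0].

X[k] = Σ(n=0 to 7) x[n] · ω_8^(nk)
where ω_8 = e^(-2πi/8)

Computing each X[k]:
X[0] = -3
X[1] = -2.4142-2.5858i
X[2] = -1-2i
X[3] = 0.4142+5.4142i
X[4] = -7
X[5] = 0.4142-5.4142i
X[6] = -1+2i
X[7] = -2.4142+2.5858i

X = [-3, -2.4142-2.5858i, -1-2i, 0.4142+5.4142i, -7, 0.4142-5.4142i, -1+2i, -2.4142+2.5858i]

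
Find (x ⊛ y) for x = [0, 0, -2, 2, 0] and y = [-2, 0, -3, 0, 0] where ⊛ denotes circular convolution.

(x ⊛ y)[n] = Σ(m=0 to 4) x[m] · y[(n-m) mod 5]

Computing each output sample:
(x ⊛ y)[0] = -6
(x ⊛ y)[1] = 0
(x ⊛ y)[2] = 4
(x ⊛ y)[3] = -4
(x ⊛ y)[4] = 6

x ⊛ y = [-6, 0, 4, -4, 6]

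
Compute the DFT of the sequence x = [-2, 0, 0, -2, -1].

X[k] = Σ(n=0 to 4) x[n] · ω_5^(nk)
where ω_5 = e^(-2πi/5)

Computing each X[k]:
X[0] = -5
X[1] = -0.6910-2.1266i
X[2] = -1.8090+1.3143i
X[3] = -1.8090-1.3143i
X[4] = -0.6910+2.1266i

X = [-5, -0.6910-2.1266i, -1.8090+1.3143i, -1.8090-1.3143i, -0.6910+2.1266i]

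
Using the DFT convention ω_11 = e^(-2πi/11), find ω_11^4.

ω_11^4 = e^(-2πi·4/11)
= cos(-2π·4/11) + i·sin(-2π·4/11)
= cos(-8π/11) + i·sin(-8π/11)

ω_11^4 = cos(-8π/11) + i·sin(-8π/11) = -0.6549-0.7557i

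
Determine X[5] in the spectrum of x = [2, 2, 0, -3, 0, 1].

X[5] = Σ(n=0 to 5) x[n] · ω_6^(5n) where ω_6 = e^(-2πi/6)
= (2)·ω_6^0 + (2)·ω_6^5 + (0)·ω_6^10 + (-3)·ω_6^15 + (0)·ω_6^20 + (1)·ω_6^25

X[5] = 6.5000+0.8660i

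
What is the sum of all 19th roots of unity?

Sum of all nth roots of unity equals 0 for n > 1 (geometric series with r ≠ 1).

0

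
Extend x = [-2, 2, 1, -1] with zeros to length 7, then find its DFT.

Original 4-point DFT: [0, -3-3i, -2, -3+3i]
Zero-padded 7-point DFT provides frequency interpolation.

DFT_7([x, 0, ...]) = [0, -0.0746-2.1047i, -3.9695-2.2978i, -2.9559+0.8890i, -2.9559-0.8890i, -3.9695+2.2978i, -0.0746+2.1047i]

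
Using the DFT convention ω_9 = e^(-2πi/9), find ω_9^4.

ω_9^4 = e^(-2πi·4/9)
= cos(-2π·4/9) + i·sin(-2π·4/9)
= cos(-8π/9) + i·sin(-8π/9)

ω_9^4 = cos(-8π/9) + i·sin(-8π/9) = -0.9397-0.3420i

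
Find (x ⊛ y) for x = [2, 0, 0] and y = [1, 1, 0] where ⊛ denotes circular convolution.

(x ⊛ y)[n] = Σ(m=0 to 2) x[m] · y[(n-m) mod 3]

Computing each output sample:
(x ⊛ y)[0] = 2
(x ⊛ y)[1] = 2
(x ⊛ y)[2] = 0

x ⊛ y = [2, 2, 0]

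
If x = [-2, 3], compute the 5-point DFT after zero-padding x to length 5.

Original 2-point DFT: [1, -5]
Zero-padded 5-point DFT provides frequency interpolation.

DFT_5([x, 0, ...]) = [1, -1.0729-2.8532i, -4.4271-1.7634i, -4.4271+1.7634i, -1.0729+2.8532i]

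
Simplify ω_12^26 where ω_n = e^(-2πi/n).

Since ω_12^12 = 1, powers reduce modulo 12.
26 mod 12 = 2
So ω_12^26 = ω_12^2 = e^(-2πi·2/12)

ω_12^26 = ω_12^2 = 0.5000-0.8660i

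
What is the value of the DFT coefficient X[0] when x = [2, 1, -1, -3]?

X[0] = Σ(n=0 to 3) x[n] · ω_4^0 = Σ x[n]
= (2) + (1) + (-1) + (-3)

X[0] = -1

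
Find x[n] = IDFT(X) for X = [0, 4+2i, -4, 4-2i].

x[n] = (1/4) Σ(k=0 to 3) X[k] · e^(2πikn/4)

Computing each x[n]:
x[0] = 1
x[1] = 0
x[2] = -3
x[3] = 2

x = [1, 0, -3, 2]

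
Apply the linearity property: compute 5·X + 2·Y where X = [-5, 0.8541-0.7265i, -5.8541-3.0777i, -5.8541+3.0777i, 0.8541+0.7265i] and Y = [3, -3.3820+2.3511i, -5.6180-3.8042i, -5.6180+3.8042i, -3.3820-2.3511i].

By linearity: DFT(5x + 2y) = 5·DFT(x) + 2·DFT(y)
= 5·[-5, 0.8541-0.7265i, -5.8541-3.0777i, -5.8541+3.0777i, 0.8541+0.7265i] + 2·[3, -3.3820+2.3511i, -5.6180-3.8042i, -5.6180+3.8042i, -3.3820-2.3511i]

Computing element-wise:
Z[0] = 5·(-5) + 2·(3) = -19
Z[1] = 5·(0.8541-0.7265i) + 2·(-3.3820+2.3511i) = -2.4935+1.0697i
Z[2] = 5·(-5.8541-3.0777i) + 2·(-5.6180-3.8042i) = -40.5065-22.9969i
Z[3] = 5·(-5.8541+3.0777i) + 2·(-5.6180+3.8042i) = -40.5065+22.9969i
Z[4] = 5·(0.8541+0.7265i) + 2·(-3.3820-2.3511i) = -2.4935-1.0697i

DFT(5x + 2y) = 5·X + 2·Y = [-19, -2.4935+1.0697i, -40.5065-22.9969i, -40.5065+22.9969i, -2.4935-1.0697i]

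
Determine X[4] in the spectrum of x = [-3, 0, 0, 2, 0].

X[4] = Σ(n=0 to 4) x[n] · ω_5^(4n) where ω_5 = e^(-2πi/5)
= (-3)·ω_5^0 + (0)·ω_5^4 + (0)·ω_5^8 + (2)·ω_5^12 + (0)·ω_5^16

X[4] = -4.6180-1.1756i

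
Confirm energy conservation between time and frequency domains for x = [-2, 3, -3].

Time domain:
Σ|x[n]|² = |-2|² + |3|² + |-3|² = 22.0000

Frequency domain:
(1/3)Σ|X[k]|² = (1/3)(|-2|² + |-2.0000-5.1962i|² + |-2.0000+5.1962i|²) = (1/3)·66.0000 = 22.0000

Both sides agree, confirming Parseval's theorem.

Σ|x[n]|² = (1/N)Σ|X[k]|² = 22.0000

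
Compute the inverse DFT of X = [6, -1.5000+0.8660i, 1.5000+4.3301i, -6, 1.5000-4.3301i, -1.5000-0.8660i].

x[n] = (1/6) Σ(k=0 to 5) X[k] · e^(2πikn/6)

Computing each x[n]:
x[0] = 0
x[1] = 0
x[2] = 1
x[3] = 3
x[4] = -1
x[5] = 3

x = [0, 0, 1, 3, -1, 3]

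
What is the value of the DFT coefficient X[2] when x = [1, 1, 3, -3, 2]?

X[2] = Σ(n=0 to 4) x[n] · ω_5^(2n) where ω_5 = e^(-2πi/5)
= (1)·ω_5^0 + (1)·ω_5^2 + (3)·ω_5^4 + (-3)·ω_5^6 + (2)·ω_5^8

X[2] = -1.4271+6.2941i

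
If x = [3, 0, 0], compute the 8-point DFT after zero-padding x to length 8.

Original 3-point DFT: [3, 3, 3]
Zero-padded 8-point DFT provides frequency interpolation.

DFT_8([x, 0, ...]) = [3, 3, 3, 3, 3, 3, 3, 3]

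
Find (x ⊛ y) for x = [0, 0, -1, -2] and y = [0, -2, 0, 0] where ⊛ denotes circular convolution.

(x ⊛ y)[n] = Σ(m=0 to 3) x[m] · y[(n-m) mod 4]

Computing each output sample:
(x ⊛ y)[0] = 4
(x ⊛ y)[1] = 0
(x ⊛ y)[2] = 0
(x ⊛ y)[3] = 2

x ⊛ y = [4, 0, 0, 2]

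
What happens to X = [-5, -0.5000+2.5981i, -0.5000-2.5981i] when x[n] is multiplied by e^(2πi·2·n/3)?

Modulation property: DFT(ω_3^(-2n)·x[n]) = X[(k-2) mod 3], so circularly shift X by 2 positions.

X[k-2] = [-0.5000+2.5981i, -0.5000-2.5981i, -5]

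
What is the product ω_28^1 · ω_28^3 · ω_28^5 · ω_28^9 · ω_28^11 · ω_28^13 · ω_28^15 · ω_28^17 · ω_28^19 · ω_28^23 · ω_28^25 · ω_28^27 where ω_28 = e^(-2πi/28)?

The primitive 28th roots of unity are ω_28^k for k coprime to 28: k ∈ {1, 3, 5, 9, 11, 13, 15, 17, 19, 23, 25, 27}
Their product equals the constant term of the cyclotomic polynomial Φ_28(x) up to sign.
For n ≥ 3, the product of all primitive nth roots of unity is 1. (For n=1 it is 1; for n=2 it is -1.)

1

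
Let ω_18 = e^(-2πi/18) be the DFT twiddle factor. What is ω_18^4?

ω_18^4 = e^(-2πi·4/18)
= cos(-2π·4/18) + i·sin(-2π·4/18)
= cos(-8π/18) + i·sin(-8π/18)

ω_18^4 = cos(-8π/18) + i·sin(-8π/18) = 0.1736-0.9848i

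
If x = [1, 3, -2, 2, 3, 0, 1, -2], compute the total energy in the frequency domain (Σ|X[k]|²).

Parseval: Σ|x[n]|² = (1/N)Σ|X[k]|², so Σ|X[k]|² = N·Σ|x[n]|² = 8·32.0000

Σ|X[k]|² = N·Σ|x[n]|² = 8·32.0000 = 256.0000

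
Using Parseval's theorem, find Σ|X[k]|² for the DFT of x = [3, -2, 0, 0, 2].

Parseval: Σ|x[n]|² = (1/N)Σ|X[k]|², so Σ|X[k]|² = N·Σ|x[n]|² = 5·17.0000

Σ|X[k]|² = N·Σ|x[n]|² = 5·17.0000 = 85.0000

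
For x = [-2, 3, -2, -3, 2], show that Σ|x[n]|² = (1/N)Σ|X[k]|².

Time domain:
Σ|x[n]|² = |-2|² + |3|² + |-2|² + |-3|² + |2|² = 30.0000

Frequency domain:
(1/5)Σ|X[k]|² = (1/5)(|-2|² + |3.5902-1.5388i|² + |-7.5902+0.3633i|² + |-7.5902-0.3633i|² + |3.5902+1.5388i|²) = (1/5)·150.0000 = 30.0000

Both sides agree, confirming Parseval's theorem.

Σ|x[n]|² = (1/N)Σ|X[k]|² = 30.0000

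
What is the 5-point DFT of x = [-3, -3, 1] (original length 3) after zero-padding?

Original 3-point DFT: [-5, -2.0000+3.4641i, -2.0000-3.4641i]
Zero-padded 5-point DFT provides frequency interpolation.

DFT_5([x, 0, ...]) = [-5, -4.7361+2.2654i, -0.2639+2.7144i, -0.2639-2.7144i, -4.7361-2.2654i]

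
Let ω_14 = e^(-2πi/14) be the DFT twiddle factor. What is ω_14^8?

ω_14^8 = e^(-2πi·8/14)
= cos(-2π·8/14) + i·sin(-2π·8/14)
= cos(-16π/14) + i·sin(-16π/14)

ω_14^8 = cos(-16π/14) + i·sin(-16π/14) = -0.9010+0.4339i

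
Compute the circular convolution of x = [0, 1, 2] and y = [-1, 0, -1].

(x ⊛ y)[n] = Σ(m=0 to 2) x[m] · y[(n-m) mod 3]

Computing each output sample:
(x ⊛ y)[0] = -1
(x ⊛ y)[1] = -3
(x ⊛ y)[2] = -2

x ⊛ y = [-1, -3, -2]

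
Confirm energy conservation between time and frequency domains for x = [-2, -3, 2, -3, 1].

Time domain:
Σ|x[n]|² = |-2|² + |-3|² + |2|² + |-3|² + |1|² = 27.0000

Frequency domain:
(1/5)Σ|X[k]|² = (1/5)(|-5|² + |-1.8090+0.8653i|² + |-0.6910+7.1064i|² + |-0.6910-7.1064i|² + |-1.8090-0.8653i|²) = (1/5)·135.0000 = 27.0000

Both sides agree, confirming Parseval's theorem.

Σ|x[n]|² = (1/N)Σ|X[k]|² = 27.0000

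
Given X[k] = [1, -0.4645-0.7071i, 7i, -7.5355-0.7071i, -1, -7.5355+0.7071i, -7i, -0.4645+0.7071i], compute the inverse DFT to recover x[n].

x[n] = (1/8) Σ(k=0 to 7) X[k] · e^(2πikn/8)

Computing each x[n]:
x[0] = -2
x[1] = 0
x[2] = 0
x[3] = 1
x[4] = 2
x[5] = -3
x[6] = 0
x[7] = 3

x = [-2, 0, 0, 1, 2, -3, 0, 3]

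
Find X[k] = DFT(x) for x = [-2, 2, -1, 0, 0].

X[k] = Σ(n=0 to 4) x[n] · ω_5^(nk)
where ω_5 = e^(-2πi/5)

Computing each X[k]:
X[0] = -1
X[1] = -0.5729-1.3143i
X[2] = -3.9271-2.1266i
X[3] = -3.9271+2.1266i
X[4] = -0.5729+1.3143i

X = [-1, -0.5729-1.3143i, -3.9271-2.1266i, -3.9271+2.1266i, -0.5729+1.3143i]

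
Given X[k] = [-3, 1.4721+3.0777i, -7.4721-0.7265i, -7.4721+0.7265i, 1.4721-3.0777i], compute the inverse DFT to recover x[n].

x[n] = (1/5) Σ(k=0 to 4) X[k] · e^(2πikn/5)

Computing each x[n]:
x[0] = -3
x[1] = 1
x[2] = -3
x[3] = -1
x[4] = 3

x = [-3, 1, -3, -1, 3]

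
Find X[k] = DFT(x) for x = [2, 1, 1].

X[k] = Σ(n=0 to 2) x[n] · ω_3^(nk)
where ω_3 = e^(-2πi/3)

Computing each X[k]:
X[0] = 4
X[1] = 1
X[2] = 1

X = [4, 1, 1]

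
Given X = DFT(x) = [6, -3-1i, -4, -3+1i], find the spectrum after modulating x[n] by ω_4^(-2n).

Modulation property: DFT(ω_4^(-2n)·x[n]) = X[(k-2) mod 4], so circularly shift X by 2 positions.

X[k-2] = [-4, -3+1i, 6, -3-1i]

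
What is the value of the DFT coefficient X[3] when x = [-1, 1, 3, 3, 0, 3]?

X[3] = Σ(n=0 to 5) x[n] · ω_6^(3n) where ω_6 = e^(-2πi/6)
= (-1)·ω_6^0 + (1)·ω_6^3 + (3)·ω_6^6 + (3)·ω_6^9 + (0)·ω_6^12 + (3)·ω_6^15

X[3] = -5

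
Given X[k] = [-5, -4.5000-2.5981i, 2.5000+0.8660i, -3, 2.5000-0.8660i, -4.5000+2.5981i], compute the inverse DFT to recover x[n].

x[n] = (1/6) Σ(k=0 to 5) X[k] · e^(2πikn/6)

Computing each x[n]:
x[0] = -2
x[1] = -1
x[2] = 0
x[3] = 2
x[4] = -2
x[5] = -2

x = [-2, -1, 0, 2, -2, -2]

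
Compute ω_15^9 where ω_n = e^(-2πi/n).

ω_15^9 = e^(-2πi·9/15)
= cos(-2π·9/15) + i·sin(-2π·9/15)
= cos(-18π/15) + i·sin(-18π/15)

ω_15^9 = cos(-18π/15) + i·sin(-18π/15) = -0.8090+0.5878i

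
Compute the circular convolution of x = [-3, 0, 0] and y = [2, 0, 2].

(x ⊛ y)[n] = Σ(m=0 to 2) x[m] · y[(n-m) mod 3]

Computing each output sample:
(x ⊛ y)[0] = -6
(x ⊛ y)[1] = 0
(x ⊛ y)[2] = -6

x ⊛ y = [-6, 0, -6]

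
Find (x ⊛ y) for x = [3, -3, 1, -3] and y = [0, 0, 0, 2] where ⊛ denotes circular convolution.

(x ⊛ y)[n] = Σ(m=0 to 3) x[m] · y[(n-m) mod 4]

Computing each output sample:
(x ⊛ y)[0] = -6
(x ⊛ y)[1] = 2
(x ⊛ y)[2] = -6
(x ⊛ y)[3] = 6

x ⊛ y = [-6, 2, -6, 6]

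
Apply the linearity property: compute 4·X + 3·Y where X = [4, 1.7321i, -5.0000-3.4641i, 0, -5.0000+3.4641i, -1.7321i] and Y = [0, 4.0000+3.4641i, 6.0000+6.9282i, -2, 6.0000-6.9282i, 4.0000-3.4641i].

By linearity: DFT(4x + 3y) = 4·DFT(x) + 3·DFT(y)
= 4·[4, 1.7321i, -5.0000-3.4641i, 0, -5.0000+3.4641i, -1.7321i] + 3·[0, 4.0000+3.4641i, 6.0000+6.9282i, -2, 6.0000-6.9282i, 4.0000-3.4641i]

Computing element-wise:
Z[0] = 4·(4) + 3·(0) = 16
Z[1] = 4·(1.7321i) + 3·(4.0000+3.4641i) = 12.0000+17.3207i
Z[2] = 4·(-5.0000-3.4641i) + 3·(6.0000+6.9282i) = -2.0000+6.9282i
Z[3] = 4·(0) + 3·(-2) = -6
Z[4] = 4·(-5.0000+3.4641i) + 3·(6.0000-6.9282i) = -2.0000-6.9282i
Z[5] = 4·(-1.7321i) + 3·(4.0000-3.4641i) = 12.0000-17.3207i

DFT(4x + 3y) = 4·X + 3·Y = [16, 12.0000+17.3207i, -2.0000+6.9282i, -6, -2.0000-6.9282i, 12.0000-17.3207i]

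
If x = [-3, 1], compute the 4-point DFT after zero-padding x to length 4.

Original 2-point DFT: [-2, -4]
Zero-padded 4-point DFT provides frequency interpolation.

DFT_4([x, 0, ...]) = [-2, -3-1i, -4, -3+1i]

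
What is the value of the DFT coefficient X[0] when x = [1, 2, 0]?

X[0] = Σ(n=0 to 2) x[n] · ω_3^0 = Σ x[n]
= (1) + (2) + (0)

X[0] = 3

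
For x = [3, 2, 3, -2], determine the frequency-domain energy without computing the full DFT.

Parseval: Σ|x[n]|² = (1/N)Σ|X[k]|², so Σ|X[k]|² = N·Σ|x[n]|² = 4·26.0000

Σ|X[k]|² = N·Σ|x[n]|² = 4·26.0000 = 104.0000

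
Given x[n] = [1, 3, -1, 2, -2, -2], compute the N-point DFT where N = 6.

X[k] = Σ(n=0 to 5) x[n] · ω_6^(nk)
where ω_6 = e^(-2πi/6)

Computing each X[k]:
X[0] = 1
X[1] = 1.0000-5.1962i
X[2] = 4.0000-3.4641i
X[3] = -5
X[4] = 4.0000+3.4641i
X[5] = 1.0000+5.1962i

X = [1, 1.0000-5.1962i, 4.0000-3.4641i, -5, 4.0000+3.4641i, 1.0000+5.1962i]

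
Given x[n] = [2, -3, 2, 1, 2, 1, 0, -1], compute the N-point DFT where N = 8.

X[k] = Σ(n=0 to 7) x[n] · ω_8^(nk)
where ω_8 = e^(-2πi/8)

Computing each X[k]:
X[0] = 4
X[1] = -4.2426-0.5858i
X[2] = 2+2i
X[3] = 4.2426+3.4142i
X[4] = 8
X[5] = 4.2426-3.4142i
X[6] = 2-2i
X[7] = -4.2426+0.5858i

X = [4, -4.2426-0.5858i, 2+2i, 4.2426+3.4142i, 8, 4.2426-3.4142i, 2-2i, -4.2426+0.5858i]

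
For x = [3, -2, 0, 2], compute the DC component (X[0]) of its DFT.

X[0] = Σ(n=0 to 3) x[n] · ω_4^0 = Σ x[n]
= (3) + (-2) + (0) + (2)

X[0] = 3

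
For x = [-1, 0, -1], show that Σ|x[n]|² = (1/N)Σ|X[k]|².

Time domain:
Σ|x[n]|² = |-1|² + |0|² + |-1|² = 2.0000

Frequency domain:
(1/3)Σ|X[k]|² = (1/3)(|-2|² + |-0.5000-0.8660i|² + |-0.5000+0.8660i|²) = (1/3)·6.0000 = 2.0000

Both sides agree, confirming Parseval's theorem.

Σ|x[n]|² = (1/N)Σ|X[k]|² = 2.0000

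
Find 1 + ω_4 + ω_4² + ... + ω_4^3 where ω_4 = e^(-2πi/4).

Sum of all nth roots of unity equals 0 for n > 1 (geometric series with r ≠ 1).

0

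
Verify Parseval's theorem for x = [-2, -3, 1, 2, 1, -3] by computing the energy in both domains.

Time domain:
Σ|x[n]|² = |-2|² + |-3|² + |1|² + |2|² + |1|² + |-3|² = 28.0000

Frequency domain:
(1/6)Σ|X[k]|² = (1/6)(|-4|² + |-8|² + |2|² + |4|² + |2|² + |-8|²) = (1/6)·168.0000 = 28.0000

Both sides agree, confirming Parseval's theorem.

Σ|x[n]|² = (1/N)Σ|X[k]|² = 28.0000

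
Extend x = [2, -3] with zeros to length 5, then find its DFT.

Original 2-point DFT: [-1, 5]
Zero-padded 5-point DFT provides frequency interpolation.

DFT_5([x, 0, ...]) = [-1, 1.0729+2.8532i, 4.4271+1.7634i, 4.4271-1.7634i, 1.0729-2.8532i]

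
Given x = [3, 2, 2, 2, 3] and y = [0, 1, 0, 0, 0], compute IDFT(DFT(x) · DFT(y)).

(x ⊛ y)[n] = Σ(m=0 to 4) x[m] · y[(n-m) mod 5]

Computing each output sample:
(x ⊛ y)[0] = 3
(x ⊛ y)[1] = 3
(x ⊛ y)[2] = 2
(x ⊛ y)[3] = 2
(x ⊛ y)[4] = 2

x ⊛ y = [3, 3, 2, 2, 2]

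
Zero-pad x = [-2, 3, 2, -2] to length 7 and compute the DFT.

Original 4-point DFT: [1, -4-5i, -1, -4+5i]
Zero-padded 7-point DFT provides frequency interpolation.

DFT_7([x, 0, ...]) = [1, 1.2274-3.4276i, -5.7165-3.6207i, -3.0109+2.2119i, -3.0109-2.2119i, -5.7165+3.6207i, 1.2274+3.4276i]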